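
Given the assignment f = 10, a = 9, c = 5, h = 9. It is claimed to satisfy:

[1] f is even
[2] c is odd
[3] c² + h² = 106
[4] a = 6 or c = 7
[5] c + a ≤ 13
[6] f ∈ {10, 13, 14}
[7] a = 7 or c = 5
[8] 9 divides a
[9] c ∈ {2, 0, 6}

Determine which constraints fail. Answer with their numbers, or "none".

Violated: 4, 5, and 9.

[1] f = 10 is even  ✓
[2] c = 5 is odd  ✓
[3] c² + h² = 5² + 9² = 25 + 81 = 106  ✓
[4] a = 9 ≠ 6 and c = 5 ≠ 7; both disjuncts false  ✗
[5] c + a = 5 + 9 = 14; 14 > 13, bound 13 not met  ✗
[6] f = 10 is in {10, 13, 14}  ✓
[7] a = 9 ≠ 7, but c = 5 = 5 (second disjunct)  ✓
[8] 9 / 9 = 1, so 9 divides 9  ✓
[9] c = 5 is not in {2, 0, 6}  ✗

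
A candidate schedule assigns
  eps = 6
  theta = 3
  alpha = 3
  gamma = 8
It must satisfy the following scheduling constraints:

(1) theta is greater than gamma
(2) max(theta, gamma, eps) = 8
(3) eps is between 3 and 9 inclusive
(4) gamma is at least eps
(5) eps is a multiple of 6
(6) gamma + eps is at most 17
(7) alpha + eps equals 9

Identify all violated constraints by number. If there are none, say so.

Constraint 1 does not hold.

(1) theta = 3, gamma = 8; 3 ≤ 8 (want >) — does not hold.
(2) max(3, 8, 6) = 8 — holds.
(3) eps = 6 lies in [3, 9] — holds.
(4) gamma = 8, eps = 6; 8 ≥ 6 — holds.
(5) 6 / 6 = 1, so 6 divides 6 — holds.
(6) gamma + eps = 8 + 6 = 14; 14 ≤ 17 — holds.
(7) alpha + eps = 3 + 6 = 9 — holds.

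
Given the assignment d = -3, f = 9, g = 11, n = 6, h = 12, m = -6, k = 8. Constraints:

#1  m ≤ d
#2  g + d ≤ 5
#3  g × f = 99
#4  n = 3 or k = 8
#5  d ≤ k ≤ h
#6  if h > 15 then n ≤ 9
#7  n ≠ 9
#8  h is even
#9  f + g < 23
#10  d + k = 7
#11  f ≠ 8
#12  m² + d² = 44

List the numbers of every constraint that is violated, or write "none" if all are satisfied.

#1 m = -6, d = -3; -6 ≤ -3 — OK.
#2 g + d = 11 + (-3) = 8; 8 > 5, bound 5 not met — violated.
#3 g × f = 11 × 9 = 99 — OK.
#4 n = 6 ≠ 3, but k = 8 = 8 (second disjunct) — OK.
#5 values -3 ≤ 8 ≤ 12 — OK.
#6 h = 12, not > 15; antecedent false, conditional vacuously true — OK.
#7 n = 6, and 6 ≠ 9 — OK.
#8 h = 12 is even — OK.
#9 f + g = 9 + 11 = 20; 20 < 23 — OK.
#10 d + k = -3 + 8 = 5, not 7 — violated.
#11 f = 9, and 9 ≠ 8 — OK.
#12 m² + d² = (-6)² + (-3)² = 36 + 9 = 45, not 44 — violated.

Violated: 2, 10, 12.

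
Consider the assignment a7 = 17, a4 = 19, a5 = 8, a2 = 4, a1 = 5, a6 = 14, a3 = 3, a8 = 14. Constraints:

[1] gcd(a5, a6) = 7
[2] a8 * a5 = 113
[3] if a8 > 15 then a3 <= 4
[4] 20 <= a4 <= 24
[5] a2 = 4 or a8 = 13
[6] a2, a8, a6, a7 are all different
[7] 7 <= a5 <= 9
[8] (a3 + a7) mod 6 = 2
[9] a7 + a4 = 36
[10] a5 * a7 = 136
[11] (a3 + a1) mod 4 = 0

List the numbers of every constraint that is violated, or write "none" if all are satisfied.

Violated: 1, 2, 4, 6.

[1] gcd(8, 14) = 2, not 7  ✘
[2] a8 * a5 = 14 * 8 = 112, not 113  ✘
[3] a8 = 14, not > 15; antecedent false, conditional vacuously true  ✔
[4] a4 = 19 is outside [20, 24]  ✘
[5] a2 = 4 = 4 (first disjunct)  ✔
[6] a8 = a6 = 14, not all different  ✘
[7] a5 = 8 lies in [7, 9]  ✔
[8] a3 + a7 = 20; 20 mod 6 = 2  ✔
[9] a7 + a4 = 17 + 19 = 36  ✔
[10] a5 * a7 = 8 * 17 = 136  ✔
[11] a3 + a1 = 8; 8 mod 4 = 0  ✔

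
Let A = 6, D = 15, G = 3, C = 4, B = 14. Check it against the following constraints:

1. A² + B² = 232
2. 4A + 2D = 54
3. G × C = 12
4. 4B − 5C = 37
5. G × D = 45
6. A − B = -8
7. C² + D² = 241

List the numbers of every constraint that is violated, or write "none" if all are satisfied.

1. A² + B² = 6² + 14² = 36 + 196 = 232 — holds.
2. 4A + 2D = 4(6) + 2(15) = 54 — holds.
3. G × C = 3 × 4 = 12 — holds.
4. 4B − 5C = 4(14) − 5(4) = 36, not 37 — does not hold.
5. G × D = 3 × 15 = 45 — holds.
6. A − B = 6 − 14 = -8 — holds.
7. C² + D² = 4² + 15² = 16 + 225 = 241 — holds.

No — constraint 4 is not satisfied.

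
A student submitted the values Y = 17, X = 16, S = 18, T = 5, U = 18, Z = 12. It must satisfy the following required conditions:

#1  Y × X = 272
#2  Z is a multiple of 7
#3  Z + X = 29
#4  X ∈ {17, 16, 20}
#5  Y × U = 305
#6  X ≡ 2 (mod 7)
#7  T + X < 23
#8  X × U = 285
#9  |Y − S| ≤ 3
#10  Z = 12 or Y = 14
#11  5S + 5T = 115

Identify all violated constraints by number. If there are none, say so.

#1 Y × X = 17 × 16 = 272  holds
#2 12 = 7×1 + 5, so 7 does not divide 12  fails
#3 Z + X = 12 + 16 = 28, not 29  fails
#4 X = 16 is in {17, 16, 20}  holds
#5 Y × U = 17 × 18 = 306, not 305  fails
#6 16 mod 7 = 2  holds
#7 T + X = 5 + 16 = 21; 21 < 23  holds
#8 X × U = 16 × 18 = 288, not 285  fails
#9 |17 − 18| = 1; 1 ≤ 3  holds
#10 Z = 12 = 12 (first disjunct)  holds
#11 5S + 5T = 5(18) + 5(5) = 115  holds

Constraints 2, 3, 5, and 8 are violated.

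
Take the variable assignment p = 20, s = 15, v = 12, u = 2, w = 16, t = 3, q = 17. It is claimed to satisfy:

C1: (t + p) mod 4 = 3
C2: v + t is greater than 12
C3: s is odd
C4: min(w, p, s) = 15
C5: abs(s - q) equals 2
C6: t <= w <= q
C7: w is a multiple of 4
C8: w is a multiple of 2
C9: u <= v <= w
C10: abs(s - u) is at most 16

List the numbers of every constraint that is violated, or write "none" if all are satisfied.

The assignment satisfies every constraint.

C1: t + p = 23; 23 mod 4 = 3 — satisfied.
C2: v + t = 12 + 3 = 15; 15 > 12 — satisfied.
C3: s = 15 is odd — satisfied.
C4: min(16, 20, 15) = 15 — satisfied.
C5: abs(15 - 17) = 2 — satisfied.
C6: values 3 <= 16 <= 17 — satisfied.
C7: 16 / 4 = 4, so 4 divides 16 — satisfied.
C8: 16 / 2 = 8, so 2 divides 16 — satisfied.
C9: values 2 <= 12 <= 16 — satisfied.
C10: abs(15 - 2) = 13; 13 ≤ 16 — satisfied.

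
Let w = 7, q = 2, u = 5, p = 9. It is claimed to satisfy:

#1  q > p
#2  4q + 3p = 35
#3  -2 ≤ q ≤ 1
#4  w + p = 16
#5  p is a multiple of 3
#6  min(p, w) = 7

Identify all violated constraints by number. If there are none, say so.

#1 q = 2, p = 9; 2 ≤ 9 (want >) — fails.
#2 4q + 3p = 4(2) + 3(9) = 35 — holds.
#3 q = 2 is outside [-2, 1] — fails.
#4 w + p = 7 + 9 = 16 — holds.
#5 9 / 3 = 3, so 3 divides 9 — holds.
#6 min(9, 7) = 7 — holds.

The assignment fails constraints 1, 3.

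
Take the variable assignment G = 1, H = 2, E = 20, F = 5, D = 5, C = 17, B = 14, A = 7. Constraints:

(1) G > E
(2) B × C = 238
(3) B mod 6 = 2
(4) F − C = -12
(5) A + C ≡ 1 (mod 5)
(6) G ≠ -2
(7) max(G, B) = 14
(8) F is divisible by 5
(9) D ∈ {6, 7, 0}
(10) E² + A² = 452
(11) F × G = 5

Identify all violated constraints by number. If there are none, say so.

(1) G = 1, E = 20; 1 ≤ 20 (want >) — does not hold.
(2) B × C = 14 × 17 = 238 — holds.
(3) 14 mod 6 = 2 — holds.
(4) F − C = 5 − 17 = -12 — holds.
(5) A + C = 24; 24 mod 5 = 4, not 1 — does not hold.
(6) G = 1, and 1 ≠ -2 — holds.
(7) max(1, 14) = 14 — holds.
(8) 5 / 5 = 1, so 5 divides 5 — holds.
(9) D = 5 is not in {6, 7, 0} — does not hold.
(10) E² + A² = 20² + 7² = 400 + 49 = 449, not 452 — does not hold.
(11) F × G = 5 × 1 = 5 — holds.

No — constraints 1, 5, 9, and 10 are not satisfied.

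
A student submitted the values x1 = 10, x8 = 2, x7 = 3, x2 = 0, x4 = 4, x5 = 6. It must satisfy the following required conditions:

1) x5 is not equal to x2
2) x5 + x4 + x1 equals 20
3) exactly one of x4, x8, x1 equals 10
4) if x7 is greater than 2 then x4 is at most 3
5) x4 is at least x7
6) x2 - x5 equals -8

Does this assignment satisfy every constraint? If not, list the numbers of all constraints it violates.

Constraints 4, 6 do not hold.

1) x5 = 6, x2 = 0; distinct — OK.
2) x5 + x4 + x1 = 6 + 4 + 10 = 20 — OK.
3) x4=4, x8=2, x1=10; 1 of them equals 10 — OK.
4) x7 = 3 > 2, so we need x4 ≤ 3; but x4 = 4 > 3 — violated.
5) x4 = 4, x7 = 3; 4 ≥ 3 — OK.
6) x2 - x5 = 0 - 6 = -6, not -8 — violated.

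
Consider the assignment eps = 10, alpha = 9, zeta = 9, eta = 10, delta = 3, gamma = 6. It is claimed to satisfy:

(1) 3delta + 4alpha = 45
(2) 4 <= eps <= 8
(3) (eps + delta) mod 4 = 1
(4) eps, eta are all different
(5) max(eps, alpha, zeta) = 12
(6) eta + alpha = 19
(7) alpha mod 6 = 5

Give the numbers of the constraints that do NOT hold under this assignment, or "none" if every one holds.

No — constraints 2, 4, 5, and 7 are not satisfied.

(1) 3delta + 4alpha = 3(3) + 4(9) = 45 — satisfied.
(2) eps = 10 is outside [4, 8] — violated.
(3) eps + delta = 13; 13 mod 4 = 1 — satisfied.
(4) eps = eta = 10, not all different — violated.
(5) max(10, 9, 9) = 10, not 12 — violated.
(6) eta + alpha = 10 + 9 = 19 — satisfied.
(7) 9 mod 6 = 3, not 5 — violated.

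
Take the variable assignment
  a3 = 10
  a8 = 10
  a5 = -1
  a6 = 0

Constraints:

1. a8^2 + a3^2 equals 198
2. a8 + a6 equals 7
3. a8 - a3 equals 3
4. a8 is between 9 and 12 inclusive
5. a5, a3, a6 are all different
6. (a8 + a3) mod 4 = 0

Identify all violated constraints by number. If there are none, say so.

Constraints 1, 2, and 3 are violated.

1. a8^2 + a3^2 = 10^2 + 10^2 = 100 + 100 = 200, not 198  FAIL
2. a8 + a6 = 10 + 0 = 10, not 7  FAIL
3. a8 - a3 = 10 - 10 = 0, not 3  FAIL
4. a8 = 10 lies in [9, 12]  OK
5. values -1, 10, 0 are pairwise distinct  OK
6. a8 + a3 = 20; 20 mod 4 = 0  OK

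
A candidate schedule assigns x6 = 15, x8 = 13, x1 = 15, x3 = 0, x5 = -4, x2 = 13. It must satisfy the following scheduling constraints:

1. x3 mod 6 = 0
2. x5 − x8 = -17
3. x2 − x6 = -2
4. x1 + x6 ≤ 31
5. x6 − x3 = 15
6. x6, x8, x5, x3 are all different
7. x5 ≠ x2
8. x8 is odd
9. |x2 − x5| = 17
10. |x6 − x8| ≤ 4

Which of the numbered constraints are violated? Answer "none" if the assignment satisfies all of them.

None — every constraint holds.

1. 0 mod 6 = 0 — OK.
2. x5 − x8 = -4 − 13 = -17 — OK.
3. x2 − x6 = 13 − 15 = -2 — OK.
4. x1 + x6 = 15 + 15 = 30; 30 ≤ 31 — OK.
5. x6 − x3 = 15 − 0 = 15 — OK.
6. values 15, 13, -4, 0 are pairwise distinct — OK.
7. x5 = -4, x2 = 13; distinct — OK.
8. x8 = 13 is odd — OK.
9. |13 − (-4)| = 17 — OK.
10. |15 − 13| = 2; 2 ≤ 4 — OK.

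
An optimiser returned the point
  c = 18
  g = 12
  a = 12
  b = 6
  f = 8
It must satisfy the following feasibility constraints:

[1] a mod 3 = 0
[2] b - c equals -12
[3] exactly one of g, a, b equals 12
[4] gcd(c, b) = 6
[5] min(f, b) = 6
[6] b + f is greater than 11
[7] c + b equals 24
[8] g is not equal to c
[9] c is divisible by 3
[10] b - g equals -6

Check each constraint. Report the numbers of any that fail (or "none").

[1] 12 mod 3 = 0  holds
[2] b - c = 6 - 18 = -12  holds
[3] g=12, a=12, b=6; 2 of them equal 12, not exactly one  fails
[4] gcd(18, 6) = 6  holds
[5] min(8, 6) = 6  holds
[6] b + f = 6 + 8 = 14; 14 > 11  holds
[7] c + b = 18 + 6 = 24  holds
[8] g = 12, c = 18; distinct  holds
[9] 18 / 3 = 6, so 3 divides 18  holds
[10] b - g = 6 - 12 = -6  holds

The assignment fails constraint 3.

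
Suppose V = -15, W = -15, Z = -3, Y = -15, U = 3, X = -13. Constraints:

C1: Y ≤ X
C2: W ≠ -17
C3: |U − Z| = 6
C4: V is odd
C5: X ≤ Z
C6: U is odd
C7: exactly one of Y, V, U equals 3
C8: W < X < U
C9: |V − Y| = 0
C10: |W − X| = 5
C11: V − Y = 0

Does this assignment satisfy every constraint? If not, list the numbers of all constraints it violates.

C1: Y = -15, X = -13; -15 ≤ -13 — OK.
C2: W = -15, and -15 ≠ -17 — OK.
C3: |3 − (-3)| = 6 — OK.
C4: V = -15 is odd — OK.
C5: X = -13, Z = -3; -13 ≤ -3 — OK.
C6: U = 3 is odd — OK.
C7: Y=-15, V=-15, U=3; 1 of them equals 3 — OK.
C8: values -15 < -13 < 3 — OK.
C9: |-15 − (-15)| = 0 — OK.
C10: |-15 − (-13)| = 2, not 5 — violated.
C11: V − Y = -15 − (-15) = 0 — OK.

Violated: 10.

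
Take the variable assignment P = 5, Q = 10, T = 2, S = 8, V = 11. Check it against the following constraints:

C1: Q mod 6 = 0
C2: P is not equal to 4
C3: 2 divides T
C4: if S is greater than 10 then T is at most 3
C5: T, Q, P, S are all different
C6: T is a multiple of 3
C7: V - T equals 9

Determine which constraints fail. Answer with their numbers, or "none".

C1: 10 mod 6 = 4, not 0 — violated.
C2: P = 5, and 5 ≠ 4 — satisfied.
C3: 2 / 2 = 1, so 2 divides 2 — satisfied.
C4: S = 8, not > 10; antecedent false, conditional vacuously true — satisfied.
C5: values 2, 10, 5, 8 are pairwise distinct — satisfied.
C6: 2 = 3*0 + 2, so 3 does not divide 2 — violated.
C7: V - T = 11 - 2 = 9 — satisfied.

Constraints 1 and 6 are violated.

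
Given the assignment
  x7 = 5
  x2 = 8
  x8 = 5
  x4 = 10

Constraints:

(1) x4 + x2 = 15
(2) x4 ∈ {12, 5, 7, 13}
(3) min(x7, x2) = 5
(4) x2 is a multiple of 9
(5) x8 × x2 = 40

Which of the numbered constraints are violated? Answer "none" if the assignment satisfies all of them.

Violated: 1, 2, 4.

(1) x4 + x2 = 10 + 8 = 18, not 15  fails
(2) x4 = 10 is not in {12, 5, 7, 13}  fails
(3) min(5, 8) = 5  holds
(4) 8 = 9×0 + 8, so 9 does not divide 8  fails
(5) x8 × x2 = 5 × 8 = 40  holds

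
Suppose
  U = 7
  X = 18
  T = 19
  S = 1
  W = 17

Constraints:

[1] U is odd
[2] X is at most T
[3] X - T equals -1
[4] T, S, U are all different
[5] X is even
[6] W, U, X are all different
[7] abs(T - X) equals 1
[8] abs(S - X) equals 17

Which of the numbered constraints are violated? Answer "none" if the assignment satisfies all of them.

The assignment satisfies every constraint.

[1] U = 7 is odd  ✓
[2] X = 18, T = 19; 18 ≤ 19  ✓
[3] X - T = 18 - 19 = -1  ✓
[4] values 19, 1, 7 are pairwise distinct  ✓
[5] X = 18 is even  ✓
[6] values 17, 7, 18 are pairwise distinct  ✓
[7] abs(19 - 18) = 1  ✓
[8] abs(1 - 18) = 17  ✓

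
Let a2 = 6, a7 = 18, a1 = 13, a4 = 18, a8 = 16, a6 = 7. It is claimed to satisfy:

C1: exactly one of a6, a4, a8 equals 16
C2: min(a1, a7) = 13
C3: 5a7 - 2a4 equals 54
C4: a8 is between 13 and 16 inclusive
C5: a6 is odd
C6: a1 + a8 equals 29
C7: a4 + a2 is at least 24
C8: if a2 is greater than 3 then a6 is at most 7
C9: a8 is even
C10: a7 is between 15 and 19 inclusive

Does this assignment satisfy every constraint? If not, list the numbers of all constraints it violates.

C1: a6=7, a4=18, a8=16; 1 of them equals 16 — satisfied.
C2: min(13, 18) = 13 — satisfied.
C3: 5a7 - 2a4 = 5(18) - 2(18) = 54 — satisfied.
C4: a8 = 16 lies in [13, 16] — satisfied.
C5: a6 = 7 is odd — satisfied.
C6: a1 + a8 = 13 + 16 = 29 — satisfied.
C7: a4 + a2 = 18 + 6 = 24; 24 ≥ 24 — satisfied.
C8: a2 = 6 > 3, so we need a6 ≤ 7; a6 = 7 ≤ 7 — satisfied.
C9: a8 = 16 is even — satisfied.
C10: a7 = 18 lies in [15, 19] — satisfied.

The assignment satisfies every constraint.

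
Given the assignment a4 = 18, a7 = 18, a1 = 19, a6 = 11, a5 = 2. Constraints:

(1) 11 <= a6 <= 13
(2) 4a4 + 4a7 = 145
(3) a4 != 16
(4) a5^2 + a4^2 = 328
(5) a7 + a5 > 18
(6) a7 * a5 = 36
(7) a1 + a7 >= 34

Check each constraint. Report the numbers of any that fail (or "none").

(1) a6 = 11 lies in [11, 13]  ✔
(2) 4a4 + 4a7 = 4(18) + 4(18) = 144, not 145  ✘
(3) a4 = 18, and 18 ≠ 16  ✔
(4) a5^2 + a4^2 = 2^2 + 18^2 = 4 + 324 = 328  ✔
(5) a7 + a5 = 18 + 2 = 20; 20 > 18  ✔
(6) a7 * a5 = 18 * 2 = 36  ✔
(7) a1 + a7 = 19 + 18 = 37; 37 ≥ 34  ✔

The assignment fails constraint 2.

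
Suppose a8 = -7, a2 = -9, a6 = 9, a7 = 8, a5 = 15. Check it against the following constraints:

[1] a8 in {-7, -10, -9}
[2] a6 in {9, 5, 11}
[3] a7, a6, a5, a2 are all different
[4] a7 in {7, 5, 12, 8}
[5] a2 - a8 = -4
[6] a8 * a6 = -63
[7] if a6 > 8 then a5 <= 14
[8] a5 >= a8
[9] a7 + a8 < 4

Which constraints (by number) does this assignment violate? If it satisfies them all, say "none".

[1] a8 = -7 is in {-7, -10, -9} — satisfied.
[2] a6 = 9 is in {9, 5, 11} — satisfied.
[3] values 8, 9, 15, -9 are pairwise distinct — satisfied.
[4] a7 = 8 is in {7, 5, 12, 8} — satisfied.
[5] a2 - a8 = -9 - (-7) = -2, not -4 — violated.
[6] a8 * a6 = -7 * 9 = -63 — satisfied.
[7] a6 = 9 > 8, so we need a5 ≤ 14; but a5 = 15 > 14 — violated.
[8] a5 = 15, a8 = -7; 15 ≥ -7 — satisfied.
[9] a7 + a8 = 8 + (-7) = 1; 1 < 4 — satisfied.

No — constraints 5 and 7 are not satisfied.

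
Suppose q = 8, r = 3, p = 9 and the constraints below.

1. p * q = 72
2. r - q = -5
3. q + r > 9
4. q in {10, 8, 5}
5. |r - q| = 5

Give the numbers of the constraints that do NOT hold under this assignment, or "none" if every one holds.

1. p * q = 9 * 8 = 72 — holds.
2. r - q = 3 - 8 = -5 — holds.
3. q + r = 8 + 3 = 11; 11 > 9 — holds.
4. q = 8 is in {10, 8, 5} — holds.
5. |3 - 8| = 5 — holds.

No violations.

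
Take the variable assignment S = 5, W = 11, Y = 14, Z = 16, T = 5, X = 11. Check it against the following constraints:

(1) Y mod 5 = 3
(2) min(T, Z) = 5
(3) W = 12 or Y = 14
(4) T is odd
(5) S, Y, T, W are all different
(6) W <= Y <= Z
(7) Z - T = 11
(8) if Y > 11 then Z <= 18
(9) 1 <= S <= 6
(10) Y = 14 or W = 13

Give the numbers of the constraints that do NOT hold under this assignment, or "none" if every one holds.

Violated: 1, 5.

(1) 14 mod 5 = 4, not 3 — violated.
(2) min(5, 16) = 5 — satisfied.
(3) W = 11 ≠ 12, but Y = 14 = 14 (second disjunct) — satisfied.
(4) T = 5 is odd — satisfied.
(5) S = T = 5, not all different — violated.
(6) values 11 <= 14 <= 16 — satisfied.
(7) Z - T = 16 - 5 = 11 — satisfied.
(8) Y = 14 > 11, so we need Z ≤ 18; Z = 16 ≤ 18 — satisfied.
(9) S = 5 lies in [1, 6] — satisfied.
(10) Y = 14 = 14 (first disjunct) — satisfied.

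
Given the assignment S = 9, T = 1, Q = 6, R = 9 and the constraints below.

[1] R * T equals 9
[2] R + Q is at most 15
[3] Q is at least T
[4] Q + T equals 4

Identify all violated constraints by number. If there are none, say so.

Constraint 4 does not hold.

[1] R * T = 9 * 1 = 9  true
[2] R + Q = 9 + 6 = 15; 15 ≤ 15  true
[3] Q = 6, T = 1; 6 ≥ 1  true
[4] Q + T = 6 + 1 = 7, not 4  false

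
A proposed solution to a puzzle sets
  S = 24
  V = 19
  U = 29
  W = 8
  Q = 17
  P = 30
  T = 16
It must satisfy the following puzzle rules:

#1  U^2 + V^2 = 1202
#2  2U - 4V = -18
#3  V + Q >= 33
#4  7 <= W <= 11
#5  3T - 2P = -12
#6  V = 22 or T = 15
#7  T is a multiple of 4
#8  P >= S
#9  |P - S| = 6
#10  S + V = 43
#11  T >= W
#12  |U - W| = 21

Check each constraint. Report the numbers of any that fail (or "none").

#1 U^2 + V^2 = 29^2 + 19^2 = 841 + 361 = 1202  OK
#2 2U - 4V = 2(29) - 4(19) = -18  OK
#3 V + Q = 19 + 17 = 36; 36 ≥ 33  OK
#4 W = 8 lies in [7, 11]  OK
#5 3T - 2P = 3(16) - 2(30) = -12  OK
#6 V = 19 ≠ 22 and T = 16 ≠ 15; both disjuncts false  FAIL
#7 16 / 4 = 4, so 4 divides 16  OK
#8 P = 30, S = 24; 30 ≥ 24  OK
#9 |30 - 24| = 6  OK
#10 S + V = 24 + 19 = 43  OK
#11 T = 16, W = 8; 16 ≥ 8  OK
#12 |29 - 8| = 21  OK

The assignment fails constraint 6.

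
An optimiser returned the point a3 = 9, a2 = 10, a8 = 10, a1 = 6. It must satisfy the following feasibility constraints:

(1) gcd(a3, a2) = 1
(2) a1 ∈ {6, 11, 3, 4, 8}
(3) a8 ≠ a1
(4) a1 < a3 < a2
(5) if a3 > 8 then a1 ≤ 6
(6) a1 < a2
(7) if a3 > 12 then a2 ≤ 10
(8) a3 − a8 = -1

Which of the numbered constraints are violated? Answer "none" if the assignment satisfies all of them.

All constraints are satisfied.

(1) gcd(9, 10) = 1  ✔
(2) a1 = 6 is in {6, 11, 3, 4, 8}  ✔
(3) a8 = 10, a1 = 6; distinct  ✔
(4) values 6 < 9 < 10  ✔
(5) a3 = 9 > 8, so we need a1 ≤ 6; a1 = 6 ≤ 6  ✔
(6) a1 = 6, a2 = 10; 6 < 10  ✔
(7) a3 = 9, not > 12; antecedent false, conditional vacuously true  ✔
(8) a3 − a8 = 9 − 10 = -1  ✔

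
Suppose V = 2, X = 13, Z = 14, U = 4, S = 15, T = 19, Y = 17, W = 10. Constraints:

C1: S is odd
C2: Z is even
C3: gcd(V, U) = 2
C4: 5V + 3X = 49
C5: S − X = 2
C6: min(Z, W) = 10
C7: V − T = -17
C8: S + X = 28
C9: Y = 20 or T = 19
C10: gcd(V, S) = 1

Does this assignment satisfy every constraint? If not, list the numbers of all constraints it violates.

C1: S = 15 is odd  true
C2: Z = 14 is even  true
C3: gcd(2, 4) = 2  true
C4: 5V + 3X = 5(2) + 3(13) = 49  true
C5: S − X = 15 − 13 = 2  true
C6: min(14, 10) = 10  true
C7: V − T = 2 − 19 = -17  true
C8: S + X = 15 + 13 = 28  true
C9: Y = 17 ≠ 20, but T = 19 = 19 (second disjunct)  true
C10: gcd(2, 15) = 1  true

None — every constraint holds.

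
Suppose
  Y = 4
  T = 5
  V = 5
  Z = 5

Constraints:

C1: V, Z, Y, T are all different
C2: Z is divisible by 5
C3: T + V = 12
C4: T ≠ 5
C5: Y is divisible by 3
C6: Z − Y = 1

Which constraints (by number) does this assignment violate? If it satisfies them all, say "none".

C1: V = Z = 5, not all different  false
C2: 5 / 5 = 1, so 5 divides 5  true
C3: T + V = 5 + 5 = 10, not 12  false
C4: T = 5, but 5 is required to differ  false
C5: 4 = 3×1 + 1, so 3 does not divide 4  false
C6: Z − Y = 5 − 4 = 1  true

Constraints 1, 3, 4, and 5 do not hold.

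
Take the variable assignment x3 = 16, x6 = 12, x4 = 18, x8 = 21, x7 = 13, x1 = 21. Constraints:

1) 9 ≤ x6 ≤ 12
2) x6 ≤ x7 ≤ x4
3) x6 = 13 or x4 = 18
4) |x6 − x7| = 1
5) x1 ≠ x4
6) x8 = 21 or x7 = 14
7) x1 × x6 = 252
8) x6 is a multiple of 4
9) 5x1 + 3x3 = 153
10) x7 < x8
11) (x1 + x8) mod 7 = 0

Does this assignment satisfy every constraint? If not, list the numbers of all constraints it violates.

No violations.

1) x6 = 12 lies in [9, 12]  holds
2) values 12 ≤ 13 ≤ 18  holds
3) x6 = 12 ≠ 13, but x4 = 18 = 18 (second disjunct)  holds
4) |12 − 13| = 1  holds
5) x1 = 21, x4 = 18; distinct  holds
6) x8 = 21 = 21 (first disjunct)  holds
7) x1 × x6 = 21 × 12 = 252  holds
8) 12 / 4 = 3, so 4 divides 12  holds
9) 5x1 + 3x3 = 5(21) + 3(16) = 153  holds
10) x7 = 13, x8 = 21; 13 < 21  holds
11) x1 + x8 = 42; 42 mod 7 = 0  holds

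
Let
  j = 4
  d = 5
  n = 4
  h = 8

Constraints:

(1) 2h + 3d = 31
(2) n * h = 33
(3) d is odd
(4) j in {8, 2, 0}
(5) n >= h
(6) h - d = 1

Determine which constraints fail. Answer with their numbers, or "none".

(1) 2h + 3d = 2(8) + 3(5) = 31 — holds.
(2) n * h = 4 * 8 = 32, not 33 — does not hold.
(3) d = 5 is odd — holds.
(4) j = 4 is not in {8, 2, 0} — does not hold.
(5) n = 4, h = 8; 4 < 8 (want ≥) — does not hold.
(6) h - d = 8 - 5 = 3, not 1 — does not hold.

The assignment fails constraints 2, 4, 5, and 6.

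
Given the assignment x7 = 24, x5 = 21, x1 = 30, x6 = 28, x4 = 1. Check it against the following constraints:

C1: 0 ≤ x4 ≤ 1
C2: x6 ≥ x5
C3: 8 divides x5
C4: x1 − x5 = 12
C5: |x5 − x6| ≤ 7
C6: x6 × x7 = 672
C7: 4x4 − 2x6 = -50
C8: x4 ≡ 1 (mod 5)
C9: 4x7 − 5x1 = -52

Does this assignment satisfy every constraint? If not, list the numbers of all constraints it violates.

C1: x4 = 1 lies in [0, 1]  holds
C2: x6 = 28, x5 = 21; 28 ≥ 21  holds
C3: 21 = 8×2 + 5, so 8 does not divide 21  fails
C4: x1 − x5 = 30 − 21 = 9, not 12  fails
C5: |21 − 28| = 7; 7 ≤ 7  holds
C6: x6 × x7 = 28 × 24 = 672  holds
C7: 4x4 − 2x6 = 4(1) − 2(28) = -52, not -50  fails
C8: 1 mod 5 = 1  holds
C9: 4x7 − 5x1 = 4(24) − 5(30) = -54, not -52  fails

Constraints 3, 4, 7, 9 are violated.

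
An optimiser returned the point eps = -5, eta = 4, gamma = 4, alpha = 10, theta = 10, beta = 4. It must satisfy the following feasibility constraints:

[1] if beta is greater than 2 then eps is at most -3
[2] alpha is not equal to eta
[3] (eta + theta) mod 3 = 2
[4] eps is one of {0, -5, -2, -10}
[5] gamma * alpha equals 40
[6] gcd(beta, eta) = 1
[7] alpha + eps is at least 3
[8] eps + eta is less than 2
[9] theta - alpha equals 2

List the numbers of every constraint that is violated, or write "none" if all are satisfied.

Violated: 6, 9.

[1] beta = 4 > 2, so we need eps ≤ -3; eps = -5 ≤ -3 — OK.
[2] alpha = 10, eta = 4; distinct — OK.
[3] eta + theta = 14; 14 mod 3 = 2 — OK.
[4] eps = -5 is in {0, -5, -2, -10} — OK.
[5] gamma * alpha = 4 * 10 = 40 — OK.
[6] gcd(4, 4) = 4, not 1 — violated.
[7] alpha + eps = 10 + (-5) = 5; 5 ≥ 3 — OK.
[8] eps + eta = -5 + 4 = -1; -1 < 2 — OK.
[9] theta - alpha = 10 - 10 = 0, not 2 — violated.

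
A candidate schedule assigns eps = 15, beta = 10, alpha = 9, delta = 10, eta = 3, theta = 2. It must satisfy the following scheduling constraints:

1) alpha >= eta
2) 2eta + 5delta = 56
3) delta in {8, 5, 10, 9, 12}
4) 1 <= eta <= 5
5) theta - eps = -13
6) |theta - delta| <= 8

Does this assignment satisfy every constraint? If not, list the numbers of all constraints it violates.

No violations.

1) alpha = 9, eta = 3; 9 ≥ 3 — holds.
2) 2eta + 5delta = 2(3) + 5(10) = 56 — holds.
3) delta = 10 is in {8, 5, 10, 9, 12} — holds.
4) eta = 3 lies in [1, 5] — holds.
5) theta - eps = 2 - 15 = -13 — holds.
6) |2 - 10| = 8; 8 ≤ 8 — holds.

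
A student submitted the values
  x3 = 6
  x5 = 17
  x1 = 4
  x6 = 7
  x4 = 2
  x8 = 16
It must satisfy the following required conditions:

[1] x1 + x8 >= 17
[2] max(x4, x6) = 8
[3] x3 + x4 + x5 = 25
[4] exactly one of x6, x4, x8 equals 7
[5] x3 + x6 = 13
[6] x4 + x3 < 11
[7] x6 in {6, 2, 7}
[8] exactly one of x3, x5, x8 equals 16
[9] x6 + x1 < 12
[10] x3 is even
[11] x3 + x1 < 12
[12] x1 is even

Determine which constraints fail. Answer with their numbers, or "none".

[1] x1 + x8 = 4 + 16 = 20; 20 ≥ 17  true
[2] max(2, 7) = 7, not 8  false
[3] x3 + x4 + x5 = 6 + 2 + 17 = 25  true
[4] x6=7, x4=2, x8=16; 1 of them equals 7  true
[5] x3 + x6 = 6 + 7 = 13  true
[6] x4 + x3 = 2 + 6 = 8; 8 < 11  true
[7] x6 = 7 is in {6, 2, 7}  true
[8] x3=6, x5=17, x8=16; 1 of them equals 16  true
[9] x6 + x1 = 7 + 4 = 11; 11 < 12  true
[10] x3 = 6 is even  true
[11] x3 + x1 = 6 + 4 = 10; 10 < 12  true
[12] x1 = 4 is even  true

Constraint 2 is violated.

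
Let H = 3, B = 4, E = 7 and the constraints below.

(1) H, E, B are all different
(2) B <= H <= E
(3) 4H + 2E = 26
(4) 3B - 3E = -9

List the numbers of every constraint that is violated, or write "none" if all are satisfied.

No — constraint 2 is not satisfied.

(1) values 3, 7, 4 are pairwise distinct  yes
(2) values 4, 3, 7; B = 4 is not <= H = 3  no
(3) 4H + 2E = 4(3) + 2(7) = 26  yes
(4) 3B - 3E = 3(4) - 3(7) = -9  yes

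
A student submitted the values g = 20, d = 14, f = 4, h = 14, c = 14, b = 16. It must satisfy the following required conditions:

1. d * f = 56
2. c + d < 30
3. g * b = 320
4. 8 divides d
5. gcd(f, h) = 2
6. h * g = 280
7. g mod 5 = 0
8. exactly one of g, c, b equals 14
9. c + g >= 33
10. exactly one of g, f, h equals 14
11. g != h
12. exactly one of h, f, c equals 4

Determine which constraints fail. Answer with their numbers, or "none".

Constraint 4 is violated.

1. d * f = 14 * 4 = 56 — holds.
2. c + d = 14 + 14 = 28; 28 < 30 — holds.
3. g * b = 20 * 16 = 320 — holds.
4. 14 = 8*1 + 6, so 8 does not divide 14 — does not hold.
5. gcd(4, 14) = 2 — holds.
6. h * g = 14 * 20 = 280 — holds.
7. 20 mod 5 = 0 — holds.
8. g=20, c=14, b=16; 1 of them equals 14 — holds.
9. c + g = 14 + 20 = 34; 34 ≥ 33 — holds.
10. g=20, f=4, h=14; 1 of them equals 14 — holds.
11. g = 20, h = 14; distinct — holds.
12. h=14, f=4, c=14; 1 of them equals 4 — holds.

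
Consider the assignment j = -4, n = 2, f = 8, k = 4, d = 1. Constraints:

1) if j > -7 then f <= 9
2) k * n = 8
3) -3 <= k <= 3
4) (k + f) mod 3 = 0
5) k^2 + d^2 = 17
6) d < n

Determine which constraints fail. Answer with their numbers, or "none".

1) j = -4 > -7, so we need f ≤ 9; f = 8 ≤ 9 — holds.
2) k * n = 4 * 2 = 8 — holds.
3) k = 4 is outside [-3, 3] — fails.
4) k + f = 12; 12 mod 3 = 0 — holds.
5) k^2 + d^2 = 4^2 + 1^2 = 16 + 1 = 17 — holds.
6) d = 1, n = 2; 1 < 2 — holds.

Violated: 3.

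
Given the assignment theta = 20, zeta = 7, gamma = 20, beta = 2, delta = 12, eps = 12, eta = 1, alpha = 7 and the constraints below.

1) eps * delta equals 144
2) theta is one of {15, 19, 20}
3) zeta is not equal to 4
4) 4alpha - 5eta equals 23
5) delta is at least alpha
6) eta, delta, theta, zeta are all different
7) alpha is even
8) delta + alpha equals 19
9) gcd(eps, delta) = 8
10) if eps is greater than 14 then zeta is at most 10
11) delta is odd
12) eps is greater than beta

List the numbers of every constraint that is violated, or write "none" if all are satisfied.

1) eps * delta = 12 * 12 = 144 — holds.
2) theta = 20 is in {15, 19, 20} — holds.
3) zeta = 7, and 7 ≠ 4 — holds.
4) 4alpha - 5eta = 4(7) - 5(1) = 23 — holds.
5) delta = 12, alpha = 7; 12 ≥ 7 — holds.
6) values 1, 12, 20, 7 are pairwise distinct — holds.
7) alpha = 7 is odd — does not hold.
8) delta + alpha = 12 + 7 = 19 — holds.
9) gcd(12, 12) = 12, not 8 — does not hold.
10) eps = 12, not > 14; antecedent false, conditional vacuously true — holds.
11) delta = 12 is even — does not hold.
12) eps = 12, beta = 2; 12 > 2 — holds.

Violated: 7, 9, 11.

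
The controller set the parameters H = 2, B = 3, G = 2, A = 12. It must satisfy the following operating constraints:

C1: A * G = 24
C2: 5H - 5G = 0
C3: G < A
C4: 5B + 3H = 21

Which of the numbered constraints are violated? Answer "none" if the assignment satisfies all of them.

C1: A * G = 12 * 2 = 24 — holds.
C2: 5H - 5G = 5(2) - 5(2) = 0 — holds.
C3: G = 2, A = 12; 2 < 12 — holds.
C4: 5B + 3H = 5(3) + 3(2) = 21 — holds.

All constraints are satisfied.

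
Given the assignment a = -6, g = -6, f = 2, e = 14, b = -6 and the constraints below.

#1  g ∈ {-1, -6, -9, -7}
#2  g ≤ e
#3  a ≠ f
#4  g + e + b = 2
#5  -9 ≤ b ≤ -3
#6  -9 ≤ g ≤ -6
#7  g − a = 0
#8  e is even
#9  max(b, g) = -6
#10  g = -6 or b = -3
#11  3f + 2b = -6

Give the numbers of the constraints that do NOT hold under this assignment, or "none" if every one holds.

The assignment satisfies every constraint.

#1 g = -6 is in {-1, -6, -9, -7} — holds.
#2 g = -6, e = 14; -6 ≤ 14 — holds.
#3 a = -6, f = 2; distinct — holds.
#4 g + e + b = -6 + 14 + (-6) = 2 — holds.
#5 b = -6 lies in [-9, -3] — holds.
#6 g = -6 lies in [-9, -6] — holds.
#7 g − a = -6 − (-6) = 0 — holds.
#8 e = 14 is even — holds.
#9 max(-6, -6) = -6 — holds.
#10 g = -6 = -6 (first disjunct) — holds.
#11 3f + 2b = 3(2) + 2(-6) = -6 — holds.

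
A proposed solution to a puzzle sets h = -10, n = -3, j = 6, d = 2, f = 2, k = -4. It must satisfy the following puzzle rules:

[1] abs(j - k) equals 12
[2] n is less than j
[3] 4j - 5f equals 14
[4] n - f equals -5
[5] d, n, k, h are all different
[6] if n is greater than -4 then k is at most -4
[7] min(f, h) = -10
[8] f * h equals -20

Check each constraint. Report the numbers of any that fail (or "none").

[1] abs(6 - (-4)) = 10, not 12 — violated.
[2] n = -3, j = 6; -3 < 6 — satisfied.
[3] 4j - 5f = 4(6) - 5(2) = 14 — satisfied.
[4] n - f = -3 - 2 = -5 — satisfied.
[5] values 2, -3, -4, -10 are pairwise distinct — satisfied.
[6] n = -3 > -4, so we need k ≤ -4; k = -4 ≤ -4 — satisfied.
[7] min(2, -10) = -10 — satisfied.
[8] f * h = 2 * (-10) = -20 — satisfied.

Constraint 1 does not hold.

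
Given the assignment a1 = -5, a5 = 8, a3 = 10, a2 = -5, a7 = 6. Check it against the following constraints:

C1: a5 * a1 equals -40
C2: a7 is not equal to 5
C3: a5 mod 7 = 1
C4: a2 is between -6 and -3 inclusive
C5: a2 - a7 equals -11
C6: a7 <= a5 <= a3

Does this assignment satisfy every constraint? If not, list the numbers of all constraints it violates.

No violations.

C1: a5 * a1 = 8 * (-5) = -40  ✔
C2: a7 = 6, and 6 ≠ 5  ✔
C3: 8 mod 7 = 1  ✔
C4: a2 = -5 lies in [-6, -3]  ✔
C5: a2 - a7 = -5 - 6 = -11  ✔
C6: values 6 <= 8 <= 10  ✔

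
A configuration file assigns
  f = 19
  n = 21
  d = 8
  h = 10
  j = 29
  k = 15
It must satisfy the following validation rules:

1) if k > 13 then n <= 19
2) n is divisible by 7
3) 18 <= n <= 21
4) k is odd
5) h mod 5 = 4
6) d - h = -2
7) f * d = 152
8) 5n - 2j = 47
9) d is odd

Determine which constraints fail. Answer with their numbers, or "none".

The assignment fails constraints 1, 5, and 9.

1) k = 15 > 13, so we need n ≤ 19; but n = 21 > 19  ✘
2) 21 / 7 = 3, so 7 divides 21  ✔
3) n = 21 lies in [18, 21]  ✔
4) k = 15 is odd  ✔
5) 10 mod 5 = 0, not 4  ✘
6) d - h = 8 - 10 = -2  ✔
7) f * d = 19 * 8 = 152  ✔
8) 5n - 2j = 5(21) - 2(29) = 47  ✔
9) d = 8 is even  ✘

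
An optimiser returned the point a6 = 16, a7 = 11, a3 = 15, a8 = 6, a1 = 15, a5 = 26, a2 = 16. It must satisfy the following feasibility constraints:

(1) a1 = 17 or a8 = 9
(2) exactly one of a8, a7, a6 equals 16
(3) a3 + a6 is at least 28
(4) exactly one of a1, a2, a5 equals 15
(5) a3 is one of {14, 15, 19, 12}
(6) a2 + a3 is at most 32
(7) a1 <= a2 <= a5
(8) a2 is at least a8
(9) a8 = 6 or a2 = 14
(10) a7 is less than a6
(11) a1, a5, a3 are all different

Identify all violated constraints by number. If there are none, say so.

Constraints 1 and 11 do not hold.

(1) a1 = 15 ≠ 17 and a8 = 6 ≠ 9; both disjuncts false — fails.
(2) a8=6, a7=11, a6=16; 1 of them equals 16 — holds.
(3) a3 + a6 = 15 + 16 = 31; 31 ≥ 28 — holds.
(4) a1=15, a2=16, a5=26; 1 of them equals 15 — holds.
(5) a3 = 15 is in {14, 15, 19, 12} — holds.
(6) a2 + a3 = 16 + 15 = 31; 31 ≤ 32 — holds.
(7) values 15 <= 16 <= 26 — holds.
(8) a2 = 16, a8 = 6; 16 ≥ 6 — holds.
(9) a8 = 6 = 6 (first disjunct) — holds.
(10) a7 = 11, a6 = 16; 11 < 16 — holds.
(11) a1 = a3 = 15, not all different — fails.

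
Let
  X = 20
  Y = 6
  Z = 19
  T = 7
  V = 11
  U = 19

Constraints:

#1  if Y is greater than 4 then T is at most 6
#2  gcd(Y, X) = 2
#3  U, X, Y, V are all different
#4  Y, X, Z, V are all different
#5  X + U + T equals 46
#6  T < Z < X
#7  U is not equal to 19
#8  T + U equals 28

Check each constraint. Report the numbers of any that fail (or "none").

#1 Y = 6 > 4, so we need T ≤ 6; but T = 7 > 6 — violated.
#2 gcd(6, 20) = 2 — OK.
#3 values 19, 20, 6, 11 are pairwise distinct — OK.
#4 values 6, 20, 19, 11 are pairwise distinct — OK.
#5 X + U + T = 20 + 19 + 7 = 46 — OK.
#6 values 7 < 19 < 20 — OK.
#7 U = 19, but 19 is required to differ — violated.
#8 T + U = 7 + 19 = 26, not 28 — violated.

Violated: 1, 7, and 8.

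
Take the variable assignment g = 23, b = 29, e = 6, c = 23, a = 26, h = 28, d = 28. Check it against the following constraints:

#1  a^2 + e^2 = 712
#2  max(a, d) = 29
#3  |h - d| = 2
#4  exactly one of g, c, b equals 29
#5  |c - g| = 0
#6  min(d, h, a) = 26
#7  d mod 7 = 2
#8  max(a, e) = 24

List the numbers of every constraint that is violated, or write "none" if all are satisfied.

Violated: 2, 3, 7, and 8.

#1 a^2 + e^2 = 26^2 + 6^2 = 676 + 36 = 712  true
#2 max(26, 28) = 28, not 29  false
#3 |28 - 28| = 0, not 2  false
#4 g=23, c=23, b=29; 1 of them equals 29  true
#5 |23 - 23| = 0  true
#6 min(28, 28, 26) = 26  true
#7 28 mod 7 = 0, not 2  false
#8 max(26, 6) = 26, not 24  false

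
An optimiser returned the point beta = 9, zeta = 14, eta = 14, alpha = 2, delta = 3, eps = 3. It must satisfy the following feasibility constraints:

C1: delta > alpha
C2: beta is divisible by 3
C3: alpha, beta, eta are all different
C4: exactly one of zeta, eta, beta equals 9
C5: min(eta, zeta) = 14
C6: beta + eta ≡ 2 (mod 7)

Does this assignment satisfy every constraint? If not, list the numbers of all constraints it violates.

No violations.

C1: delta = 3, alpha = 2; 3 > 2  OK
C2: 9 / 3 = 3, so 3 divides 9  OK
C3: values 2, 9, 14 are pairwise distinct  OK
C4: zeta=14, eta=14, beta=9; 1 of them equals 9  OK
C5: min(14, 14) = 14  OK
C6: beta + eta = 23; 23 mod 7 = 2  OK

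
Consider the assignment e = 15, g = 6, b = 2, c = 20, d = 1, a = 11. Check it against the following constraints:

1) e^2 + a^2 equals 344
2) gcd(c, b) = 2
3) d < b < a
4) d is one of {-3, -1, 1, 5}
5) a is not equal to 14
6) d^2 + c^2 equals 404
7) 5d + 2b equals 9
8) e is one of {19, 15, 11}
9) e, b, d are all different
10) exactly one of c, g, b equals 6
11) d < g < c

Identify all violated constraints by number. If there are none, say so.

1) e^2 + a^2 = 15^2 + 11^2 = 225 + 121 = 346, not 344 — violated.
2) gcd(20, 2) = 2 — satisfied.
3) values 1 < 2 < 11 — satisfied.
4) d = 1 is in {-3, -1, 1, 5} — satisfied.
5) a = 11, and 11 ≠ 14 — satisfied.
6) d^2 + c^2 = 1^2 + 20^2 = 1 + 400 = 401, not 404 — violated.
7) 5d + 2b = 5(1) + 2(2) = 9 — satisfied.
8) e = 15 is in {19, 15, 11} — satisfied.
9) values 15, 2, 1 are pairwise distinct — satisfied.
10) c=20, g=6, b=2; 1 of them equals 6 — satisfied.
11) values 1 < 6 < 20 — satisfied.

Constraints 1 and 6 do not hold.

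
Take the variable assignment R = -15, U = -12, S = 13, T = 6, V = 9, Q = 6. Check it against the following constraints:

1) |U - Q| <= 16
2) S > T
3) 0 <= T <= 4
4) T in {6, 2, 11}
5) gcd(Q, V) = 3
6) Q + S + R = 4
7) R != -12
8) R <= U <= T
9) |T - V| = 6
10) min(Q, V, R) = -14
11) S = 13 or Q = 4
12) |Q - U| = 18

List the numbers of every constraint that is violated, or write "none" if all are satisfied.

1) |-12 - 6| = 18; 18 > 16, exceeds bound 16 — violated.
2) S = 13, T = 6; 13 > 6 — satisfied.
3) T = 6 is outside [0, 4] — violated.
4) T = 6 is in {6, 2, 11} — satisfied.
5) gcd(6, 9) = 3 — satisfied.
6) Q + S + R = 6 + 13 + (-15) = 4 — satisfied.
7) R = -15, and -15 ≠ -12 — satisfied.
8) values -15 <= -12 <= 6 — satisfied.
9) |6 - 9| = 3, not 6 — violated.
10) min(6, 9, -15) = -15, not -14 — violated.
11) S = 13 = 13 (first disjunct) — satisfied.
12) |6 - (-12)| = 18 — satisfied.

Constraints 1, 3, 9, and 10 do not hold.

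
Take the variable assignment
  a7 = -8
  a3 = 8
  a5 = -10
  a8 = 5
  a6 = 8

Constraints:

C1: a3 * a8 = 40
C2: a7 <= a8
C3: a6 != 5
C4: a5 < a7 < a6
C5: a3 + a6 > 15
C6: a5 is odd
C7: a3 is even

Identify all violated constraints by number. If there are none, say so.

C1: a3 * a8 = 8 * 5 = 40  holds
C2: a7 = -8, a8 = 5; -8 ≤ 5  holds
C3: a6 = 8, and 8 ≠ 5  holds
C4: values -10 < -8 < 8  holds
C5: a3 + a6 = 8 + 8 = 16; 16 > 15  holds
C6: a5 = -10 is even  fails
C7: a3 = 8 is even  holds

The assignment fails constraint 6.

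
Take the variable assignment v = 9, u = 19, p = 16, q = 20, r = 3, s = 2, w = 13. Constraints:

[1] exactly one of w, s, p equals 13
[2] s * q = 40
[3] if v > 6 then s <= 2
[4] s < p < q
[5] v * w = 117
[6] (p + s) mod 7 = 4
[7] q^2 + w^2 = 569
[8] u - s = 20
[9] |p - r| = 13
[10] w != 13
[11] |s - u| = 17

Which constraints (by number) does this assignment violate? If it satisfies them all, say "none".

[1] w=13, s=2, p=16; 1 of them equals 13  holds
[2] s * q = 2 * 20 = 40  holds
[3] v = 9 > 6, so we need s ≤ 2; s = 2 ≤ 2  holds
[4] values 2 < 16 < 20  holds
[5] v * w = 9 * 13 = 117  holds
[6] p + s = 18; 18 mod 7 = 4  holds
[7] q^2 + w^2 = 20^2 + 13^2 = 400 + 169 = 569  holds
[8] u - s = 19 - 2 = 17, not 20  fails
[9] |16 - 3| = 13  holds
[10] w = 13, but 13 is required to differ  fails
[11] |2 - 19| = 17  holds

No — constraints 8 and 10 are not satisfied.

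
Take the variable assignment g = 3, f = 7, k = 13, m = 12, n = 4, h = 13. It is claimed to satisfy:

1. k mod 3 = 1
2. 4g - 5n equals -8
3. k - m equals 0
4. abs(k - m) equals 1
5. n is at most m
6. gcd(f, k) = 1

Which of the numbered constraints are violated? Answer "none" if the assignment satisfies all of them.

1. 13 mod 3 = 1  holds
2. 4g - 5n = 4(3) - 5(4) = -8  holds
3. k - m = 13 - 12 = 1, not 0  fails
4. abs(13 - 12) = 1  holds
5. n = 4, m = 12; 4 ≤ 12  holds
6. gcd(7, 13) = 1  holds

Constraint 3 does not hold.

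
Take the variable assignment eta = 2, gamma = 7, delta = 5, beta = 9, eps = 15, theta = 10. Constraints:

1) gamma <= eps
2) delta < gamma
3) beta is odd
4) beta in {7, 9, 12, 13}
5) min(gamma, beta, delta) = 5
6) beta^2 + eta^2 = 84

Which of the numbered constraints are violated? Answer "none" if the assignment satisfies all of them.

Violated: 6.

1) gamma = 7, eps = 15; 7 ≤ 15  ✓
2) delta = 5, gamma = 7; 5 < 7  ✓
3) beta = 9 is odd  ✓
4) beta = 9 is in {7, 9, 12, 13}  ✓
5) min(7, 9, 5) = 5  ✓
6) beta^2 + eta^2 = 9^2 + 2^2 = 81 + 4 = 85, not 84  ✗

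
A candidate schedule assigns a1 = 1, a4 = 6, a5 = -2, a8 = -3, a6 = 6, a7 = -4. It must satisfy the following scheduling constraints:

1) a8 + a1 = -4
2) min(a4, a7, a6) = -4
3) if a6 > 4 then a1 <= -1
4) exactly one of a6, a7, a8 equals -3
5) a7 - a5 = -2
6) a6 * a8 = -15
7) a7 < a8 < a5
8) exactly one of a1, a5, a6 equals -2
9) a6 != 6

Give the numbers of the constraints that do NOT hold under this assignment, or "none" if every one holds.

1) a8 + a1 = -3 + 1 = -2, not -4 — violated.
2) min(6, -4, 6) = -4 — satisfied.
3) a6 = 6 > 4, so we need a1 ≤ -1; but a1 = 1 > -1 — violated.
4) a6=6, a7=-4, a8=-3; 1 of them equals -3 — satisfied.
5) a7 - a5 = -4 - (-2) = -2 — satisfied.
6) a6 * a8 = 6 * (-3) = -18, not -15 — violated.
7) values -4 < -3 < -2 — satisfied.
8) a1=1, a5=-2, a6=6; 1 of them equals -2 — satisfied.
9) a6 = 6, but 6 is required to differ — violated.

The assignment fails constraints 1, 3, 6, and 9.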